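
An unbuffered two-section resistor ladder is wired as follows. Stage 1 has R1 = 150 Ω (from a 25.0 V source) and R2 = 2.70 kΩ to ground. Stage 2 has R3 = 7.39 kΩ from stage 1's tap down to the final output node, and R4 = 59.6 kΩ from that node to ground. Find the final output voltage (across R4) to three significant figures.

Stage 2 presents R3+R4 = 66990 Ω as a load on stage 1's tap.
Stage 1's lower leg becomes R2‖(R3+R4) = 2595 Ω, so V_mid = 25.0 × 2595/2745 = 23.63 V.
Stage 2 is itself unloaded: V_out = V_mid × R4/(R3+R4) = 23.63 × 59600/66990 = 21.0 V.

V_out ≈ 21.0 V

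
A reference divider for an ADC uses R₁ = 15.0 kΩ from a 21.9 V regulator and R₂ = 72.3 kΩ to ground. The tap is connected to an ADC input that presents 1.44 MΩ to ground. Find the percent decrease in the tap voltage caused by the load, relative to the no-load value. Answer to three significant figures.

The divider's output (Thévenin) resistance is R₁‖R₂ = 12.42 kΩ.
Fractional drop under load = R_th/(R_th + R_L) = 12.42 / (12.42 + 1440) = 0.008553.
So the output falls by 0.855 %.

0.855 %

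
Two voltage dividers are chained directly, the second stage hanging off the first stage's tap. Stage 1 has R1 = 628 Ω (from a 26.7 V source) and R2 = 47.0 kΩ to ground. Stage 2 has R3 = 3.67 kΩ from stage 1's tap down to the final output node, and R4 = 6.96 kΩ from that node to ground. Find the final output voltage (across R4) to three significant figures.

Stage 2 presents R3+R4 = 10630 Ω as a load on stage 1's tap.
Stage 1's lower leg becomes R2‖(R3+R4) = 8669 Ω, so V_mid = 26.7 × 8669/9297 = 24.90 V.
Stage 2 is itself unloaded: V_out = V_mid × R4/(R3+R4) = 24.90 × 6960/10630 = 16.3 V.

V_out ≈ 16.3 V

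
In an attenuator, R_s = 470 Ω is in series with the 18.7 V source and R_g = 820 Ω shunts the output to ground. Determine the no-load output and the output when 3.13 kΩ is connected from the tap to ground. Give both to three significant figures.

Unloaded: 11.9 V; loaded: 10.9 V

Open-circuit: V = 18.7 × 820/(470 + 820) = 11.9 V.
With the load, R_g becomes R_g‖R_L = 649.8 Ω, so V = 18.7 × 649.8/1120 = 10.9 V.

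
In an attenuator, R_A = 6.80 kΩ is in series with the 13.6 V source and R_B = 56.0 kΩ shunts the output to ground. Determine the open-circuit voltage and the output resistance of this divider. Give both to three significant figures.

V_th = 12.1 V, R_th = 6.06 kΩ

V_th is the open-circuit tap voltage: 13.6 × 56.0/(6.80 + 56.0) = 12.1 V.
With the supply zeroed, R_A and R_B appear in parallel from the tap: R_th = R_A‖R_B = (6.80 × 56.0)/62.80 = 6.06 kΩ.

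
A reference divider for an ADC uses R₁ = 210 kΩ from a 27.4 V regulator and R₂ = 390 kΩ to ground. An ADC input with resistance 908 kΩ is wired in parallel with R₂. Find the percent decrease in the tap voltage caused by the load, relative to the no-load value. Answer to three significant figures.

13.1 %

Unloaded V = 27.4 × 390/600.0 = 17.810 V.
Loaded: R₂‖R_L = 272.8 kΩ, giving V = 27.4 × 272.8/482.8 = 15.483 V.
Drop = (17.810 − 15.483) / 17.810 = 13.1 %.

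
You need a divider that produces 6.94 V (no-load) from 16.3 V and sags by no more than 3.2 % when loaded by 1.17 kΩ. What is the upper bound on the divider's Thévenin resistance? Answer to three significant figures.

R_th ≤ 38.7 Ω

Loading drop = R_th/(R_th + R_L) ≤ 0.0320, so R_th ≤ R_L · ε/(1−ε) = 1.17 kΩ × 0.0320/0.9680 = 38.7 Ω.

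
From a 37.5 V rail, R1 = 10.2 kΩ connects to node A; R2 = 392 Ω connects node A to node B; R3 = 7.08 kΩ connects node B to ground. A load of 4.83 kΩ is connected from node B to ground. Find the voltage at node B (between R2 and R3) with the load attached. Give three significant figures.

At node B, R3 is in parallel with the load: R3‖R_L = 2871 Ω.
Below node A the resistance is R2 + (R3‖R_L) = 3263 Ω, so V_A = 37.5 × 3263/13460 = 9.089 V.
Then V_B = V_A × (R3‖R_L)/(R2 + R3‖R_L) = 9.089 × 2871/3263 = 8.00 V.

V ≈ 8.00 V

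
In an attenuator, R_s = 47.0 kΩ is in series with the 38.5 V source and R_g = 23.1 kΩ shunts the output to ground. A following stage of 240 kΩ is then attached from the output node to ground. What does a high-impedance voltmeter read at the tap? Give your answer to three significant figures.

V_out ≈ 11.9 V

The load sits in parallel with R_g: R_g‖R_L = (23.1 × 240) / (23.1 + 240) = 21.07 kΩ.
V_out = 38.5 × 21.07 / (47.0 + 21.07) = 38.5 × 21.07/68.07 = 11.9 V.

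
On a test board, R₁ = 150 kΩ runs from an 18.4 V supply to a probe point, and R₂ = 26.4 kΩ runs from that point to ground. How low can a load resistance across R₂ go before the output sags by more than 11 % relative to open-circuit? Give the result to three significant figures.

Output resistance R_th = R₁‖R₂ = (150 × 26.4)/176.4 = 22.45 kΩ.
The fractional drop is R_th/(R_th + R_L); requiring this ≤ 0.110 gives R_L ≥ R_th(1/0.110 − 1) = 22.45 × 8.091 = 182 kΩ.

R_L(min) ≈ 182 kΩ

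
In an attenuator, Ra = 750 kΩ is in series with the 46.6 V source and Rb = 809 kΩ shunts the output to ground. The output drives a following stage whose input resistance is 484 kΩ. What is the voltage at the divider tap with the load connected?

The load sits in parallel with Rb: Rb‖R_L = (809 × 484) / (809 + 484) = 302.8 kΩ.
V_out = 46.6 × 302.8 / (750 + 302.8) = 46.6 × 302.8/1053 = 13.4 V.
(Unloaded it would have been 24.2 V.)

V_out ≈ 13.4 V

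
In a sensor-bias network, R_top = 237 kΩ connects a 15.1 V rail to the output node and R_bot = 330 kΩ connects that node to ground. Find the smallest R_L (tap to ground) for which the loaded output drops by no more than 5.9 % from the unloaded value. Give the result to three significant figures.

Output resistance R_th = R_top‖R_bot = (237 × 330)/567.0 = 137.9 kΩ.
The fractional drop is R_th/(R_th + R_L); requiring this ≤ 0.0590 gives R_L ≥ R_th(1/0.0590 − 1) = 137.9 × 15.95 = 2.20 MΩ.

R_L(min) ≈ 2.20 MΩ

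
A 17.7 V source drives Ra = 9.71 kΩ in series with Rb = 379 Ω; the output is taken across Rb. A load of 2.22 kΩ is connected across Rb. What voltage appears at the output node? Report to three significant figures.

V_out ≈ 0.571 V

The load sits in parallel with Rb: Rb‖R_L = (379 × 2220) / (379 + 2220) = 323.7 Ω.
V_out = 17.7 × 323.7 / (9710 + 323.7) = 17.7 × 323.7/10030 = 0.571 V.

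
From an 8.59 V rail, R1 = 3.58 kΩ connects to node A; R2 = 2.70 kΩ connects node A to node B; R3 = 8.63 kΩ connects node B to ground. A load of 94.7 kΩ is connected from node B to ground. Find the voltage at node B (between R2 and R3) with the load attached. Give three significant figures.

V ≈ 4.79 V

At node B, R3 is in parallel with the load: R3‖R_L = 7.909 kΩ.
Below node A the resistance is R2 + (R3‖R_L) = 10.61 kΩ, so V_A = 8.59 × 10.61/14.19 = 6.423 V.
Then V_B = V_A × (R3‖R_L)/(R2 + R3‖R_L) = 6.423 × 7.909/10.61 = 4.79 V.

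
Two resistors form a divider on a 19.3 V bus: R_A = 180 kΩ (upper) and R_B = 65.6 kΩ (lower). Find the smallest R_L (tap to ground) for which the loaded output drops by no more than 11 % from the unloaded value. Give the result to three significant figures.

Output resistance R_th = R_A‖R_B = (180 × 65.6)/245.6 = 48.08 kΩ.
The fractional drop is R_th/(R_th + R_L); requiring this ≤ 0.110 gives R_L ≥ R_th(1/0.110 − 1) = 48.08 × 8.091 = 389 kΩ.

R_L(min) ≈ 389 kΩ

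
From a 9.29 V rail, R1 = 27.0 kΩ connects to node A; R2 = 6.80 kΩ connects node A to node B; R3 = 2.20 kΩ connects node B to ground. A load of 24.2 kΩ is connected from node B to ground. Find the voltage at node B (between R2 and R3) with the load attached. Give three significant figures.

V ≈ 0.523 V

At node B, R3 is in parallel with the load: R3‖R_L = 2.017 kΩ.
Below node A the resistance is R2 + (R3‖R_L) = 8.817 kΩ, so V_A = 9.29 × 8.817/35.82 = 2.287 V.
Then V_B = V_A × (R3‖R_L)/(R2 + R3‖R_L) = 2.287 × 2.017/8.817 = 0.523 V.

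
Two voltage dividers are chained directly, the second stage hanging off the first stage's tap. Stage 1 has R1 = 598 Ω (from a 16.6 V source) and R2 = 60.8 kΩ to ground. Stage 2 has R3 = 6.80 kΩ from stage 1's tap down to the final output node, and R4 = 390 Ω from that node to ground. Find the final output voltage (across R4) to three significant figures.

V_out ≈ 0.824 V

Stage 2 presents R3+R4 = 7190 Ω as a load on stage 1's tap.
Stage 1's lower leg becomes R2‖(R3+R4) = 6430 Ω, so V_mid = 16.6 × 6430/7028 = 15.19 V.
Stage 2 is itself unloaded: V_out = V_mid × R4/(R3+R4) = 15.19 × 390/7190 = 0.824 V.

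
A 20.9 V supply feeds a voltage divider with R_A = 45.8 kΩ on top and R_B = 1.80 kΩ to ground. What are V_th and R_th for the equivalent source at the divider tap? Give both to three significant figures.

V_th = 0.790 V, R_th = 1.73 kΩ

V_th is the open-circuit tap voltage: 20.9 × 1.80/(45.8 + 1.80) = 0.790 V.
With the supply zeroed, R_A and R_B appear in parallel from the tap: R_th = R_A‖R_B = (45.8 × 1.80)/47.60 = 1.73 kΩ.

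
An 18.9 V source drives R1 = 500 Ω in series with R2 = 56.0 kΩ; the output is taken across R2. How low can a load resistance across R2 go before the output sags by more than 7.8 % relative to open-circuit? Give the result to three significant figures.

R_L(min) ≈ 5.86 kΩ

Output resistance R_th = R1‖R2 = (500 × 56000)/56500 = 495.6 Ω.
The fractional drop is R_th/(R_th + R_L); requiring this ≤ 0.0780 gives R_L ≥ R_th(1/0.0780 − 1) = 495.6 × 11.82 = 5.86 kΩ.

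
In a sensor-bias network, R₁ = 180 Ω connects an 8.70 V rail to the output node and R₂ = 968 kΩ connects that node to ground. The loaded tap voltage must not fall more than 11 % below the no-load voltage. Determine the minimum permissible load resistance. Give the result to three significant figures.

R_L(min) ≈ 1.46 kΩ

Output resistance R_th = R₁‖R₂ = (180 × 968000)/968200 = 180.0 Ω.
The fractional drop is R_th/(R_th + R_L); requiring this ≤ 0.110 gives R_L ≥ R_th(1/0.110 − 1) = 180.0 × 8.091 = 1.46 kΩ.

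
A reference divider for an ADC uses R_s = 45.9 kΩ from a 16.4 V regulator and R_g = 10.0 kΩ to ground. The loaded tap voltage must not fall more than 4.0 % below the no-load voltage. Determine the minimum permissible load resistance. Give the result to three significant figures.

R_L(min) ≈ 197 kΩ

Output resistance R_th = R_s‖R_g = (45.9 × 10.0)/55.90 = 8.211 kΩ.
The fractional drop is R_th/(R_th + R_L); requiring this ≤ 0.0400 gives R_L ≥ R_th(1/0.0400 − 1) = 8.211 × 24.00 = 197 kΩ.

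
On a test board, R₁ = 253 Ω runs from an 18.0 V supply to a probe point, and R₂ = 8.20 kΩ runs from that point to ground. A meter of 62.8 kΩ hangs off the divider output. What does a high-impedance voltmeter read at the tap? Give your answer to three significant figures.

The load sits in parallel with R₂: R₂‖R_L = (8200 × 62800) / (8200 + 62800) = 7253 Ω.
V_out = 18.0 × 7253 / (253 + 7253) = 18.0 × 7253/7506 = 17.4 V.

V_out ≈ 17.4 V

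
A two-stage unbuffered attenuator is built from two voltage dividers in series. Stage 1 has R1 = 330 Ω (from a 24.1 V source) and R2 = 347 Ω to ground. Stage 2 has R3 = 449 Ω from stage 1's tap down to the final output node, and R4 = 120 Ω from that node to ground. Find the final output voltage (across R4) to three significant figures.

V_out ≈ 2.01 V

Stage 2 presents R3+R4 = 569.0 Ω as a load on stage 1's tap.
Stage 1's lower leg becomes R2‖(R3+R4) = 215.5 Ω, so V_mid = 24.1 × 215.5/545.5 = 9.522 V.
Stage 2 is itself unloaded: V_out = V_mid × R4/(R3+R4) = 9.522 × 120/569.0 = 2.01 V.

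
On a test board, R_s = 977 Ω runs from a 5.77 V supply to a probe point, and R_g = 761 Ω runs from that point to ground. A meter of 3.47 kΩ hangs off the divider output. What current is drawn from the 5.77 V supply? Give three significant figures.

R_g‖R_L = 624.1 Ω, so the source sees R_s + R_g‖R_L = 1601 Ω.
I = 5.77 V / 1601 Ω = 3.60 mA.

I ≈ 3.60 mA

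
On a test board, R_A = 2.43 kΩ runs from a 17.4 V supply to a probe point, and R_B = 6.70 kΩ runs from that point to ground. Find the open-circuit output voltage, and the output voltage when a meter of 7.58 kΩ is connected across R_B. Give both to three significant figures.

Unloaded: 12.8 V; loaded: 10.3 V

Open-circuit: V = 17.4 × 6.70/(2.43 + 6.70) = 12.8 V.
With the load, R_B becomes R_B‖R_L = 3.556 kΩ, so V = 17.4 × 3.556/5.986 = 10.3 V.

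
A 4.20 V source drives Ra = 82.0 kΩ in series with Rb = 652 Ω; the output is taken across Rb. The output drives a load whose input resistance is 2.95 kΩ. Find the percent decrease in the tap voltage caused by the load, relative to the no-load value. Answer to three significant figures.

18.0 %

Unloaded V = 4.20 × 652/82650 = 0.03313 V.
Loaded: Rb‖R_L = 534.0 Ω, giving V = 4.20 × 534.0/82530 = 0.02717 V.
Drop = (0.03313 − 0.02717) / 0.03313 = 18.0 %.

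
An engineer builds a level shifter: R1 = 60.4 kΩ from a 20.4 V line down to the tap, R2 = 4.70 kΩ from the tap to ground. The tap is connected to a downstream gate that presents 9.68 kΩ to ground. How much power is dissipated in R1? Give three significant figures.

Total resistance from the source is R1 + (R2‖R_L) = 63.56 kΩ, so I = 20.4/63.56 kΩ = 0.3209 mA.
P = I²·R1 = (0.3209 mA)² × 60.4 kΩ = 6.22 mW.

P ≈ 6.22 mW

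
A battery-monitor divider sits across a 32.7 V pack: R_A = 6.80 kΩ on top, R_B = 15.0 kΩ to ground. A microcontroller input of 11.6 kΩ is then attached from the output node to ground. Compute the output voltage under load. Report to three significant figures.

The load sits in parallel with R_B: R_B‖R_L = (15.0 × 11.6) / (15.0 + 11.6) = 6.541 kΩ.
V_out = 32.7 × 6.541 / (6.80 + 6.541) = 32.7 × 6.541/13.34 = 16.0 V.

V_out ≈ 16.0 V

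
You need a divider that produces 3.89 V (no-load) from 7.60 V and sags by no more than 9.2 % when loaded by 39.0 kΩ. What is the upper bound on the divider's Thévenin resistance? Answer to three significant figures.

R_th ≤ 3.95 kΩ

Loading drop = R_th/(R_th + R_L) ≤ 0.0920, so R_th ≤ R_L · ε/(1−ε) = 39.0 kΩ × 0.0920/0.9080 = 3.95 kΩ.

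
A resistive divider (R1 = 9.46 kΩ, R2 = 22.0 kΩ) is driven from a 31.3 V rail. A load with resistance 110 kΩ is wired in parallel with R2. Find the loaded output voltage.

The load sits in parallel with R2: R2‖R_L = (22.0 × 110) / (22.0 + 110) = 18.33 kΩ.
V_out = 31.3 × 18.33 / (9.46 + 18.33) = 31.3 × 18.33/27.79 = 20.6 V.

V_out ≈ 20.6 V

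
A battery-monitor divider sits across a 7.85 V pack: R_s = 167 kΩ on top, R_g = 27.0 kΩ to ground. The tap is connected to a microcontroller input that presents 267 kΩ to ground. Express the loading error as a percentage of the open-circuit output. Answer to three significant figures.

Unloaded V = 7.85 × 27.0/194.0 = 1.0925 V.
Loaded: R_g‖R_L = 24.52 kΩ, giving V = 7.85 × 24.52/191.5 = 1.0050 V.
Drop = (1.0925 − 1.0050) / 1.0925 = 8.01 %.

8.01 %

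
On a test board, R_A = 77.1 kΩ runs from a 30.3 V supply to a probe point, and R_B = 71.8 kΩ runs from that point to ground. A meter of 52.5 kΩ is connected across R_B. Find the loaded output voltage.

V_out ≈ 8.55 V

The load sits in parallel with R_B: R_B‖R_L = (71.8 × 52.5) / (71.8 + 52.5) = 30.33 kΩ.
V_out = 30.3 × 30.33 / (77.1 + 30.33) = 30.3 × 30.33/107.4 = 8.55 V.
(Unloaded it would have been 14.6 V.)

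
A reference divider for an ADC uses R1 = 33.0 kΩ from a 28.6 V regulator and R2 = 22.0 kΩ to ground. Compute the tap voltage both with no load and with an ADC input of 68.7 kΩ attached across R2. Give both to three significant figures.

Open-circuit: V = 28.6 × 22.0/(33.0 + 22.0) = 11.4 V.
With the load, R2 becomes R2‖R_L = 16.66 kΩ, so V = 28.6 × 16.66/49.66 = 9.60 V.

Unloaded: 11.4 V; loaded: 9.60 V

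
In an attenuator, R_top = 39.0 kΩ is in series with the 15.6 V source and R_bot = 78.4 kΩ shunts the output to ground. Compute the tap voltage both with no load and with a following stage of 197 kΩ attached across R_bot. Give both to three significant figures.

Unloaded: 10.4 V; loaded: 9.20 V

Open-circuit: V = 15.6 × 78.4/(39.0 + 78.4) = 10.4 V.
With the load, R_bot becomes R_bot‖R_L = 56.08 kΩ, so V = 15.6 × 56.08/95.08 = 9.20 V.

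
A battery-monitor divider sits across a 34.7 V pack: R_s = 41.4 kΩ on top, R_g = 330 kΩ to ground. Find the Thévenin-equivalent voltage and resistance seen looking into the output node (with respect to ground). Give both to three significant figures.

V_th = 30.8 V, R_th = 36.8 kΩ

V_th is the open-circuit tap voltage: 34.7 × 330/(41.4 + 330) = 30.8 V.
With the supply zeroed, R_s and R_g appear in parallel from the tap: R_th = R_s‖R_g = (41.4 × 330)/371.4 = 36.8 kΩ.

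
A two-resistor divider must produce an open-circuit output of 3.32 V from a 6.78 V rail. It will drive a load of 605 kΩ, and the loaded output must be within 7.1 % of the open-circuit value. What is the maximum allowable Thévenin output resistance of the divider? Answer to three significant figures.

Loading drop = R_th/(R_th + R_L) ≤ 0.0710, so R_th ≤ R_L · ε/(1−ε) = 605 kΩ × 0.0710/0.9290 = 46.2 kΩ.

R_th ≤ 46.2 kΩ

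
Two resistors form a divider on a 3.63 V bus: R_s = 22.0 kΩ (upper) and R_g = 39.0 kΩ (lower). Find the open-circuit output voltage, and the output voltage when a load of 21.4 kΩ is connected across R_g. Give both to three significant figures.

Unloaded: 2.32 V; loaded: 1.40 V

Open-circuit: V = 3.63 × 39.0/(22.0 + 39.0) = 2.32 V.
With the load, R_g becomes R_g‖R_L = 13.82 kΩ, so V = 3.63 × 13.82/35.82 = 1.40 V.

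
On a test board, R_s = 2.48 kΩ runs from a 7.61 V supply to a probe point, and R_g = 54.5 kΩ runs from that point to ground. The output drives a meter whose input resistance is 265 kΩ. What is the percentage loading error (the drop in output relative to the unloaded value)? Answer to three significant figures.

The divider's output (Thévenin) resistance is R_s‖R_g = 2.372 kΩ.
Fractional drop under load = R_th/(R_th + R_L) = 2.372 / (2.372 + 265) = 0.008872.
So the output falls by 0.887 %.

0.887 %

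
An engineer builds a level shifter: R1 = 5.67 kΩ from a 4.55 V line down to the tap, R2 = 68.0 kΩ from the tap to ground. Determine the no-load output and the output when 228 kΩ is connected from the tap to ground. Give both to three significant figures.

Unloaded: 4.20 V; loaded: 4.11 V

Open-circuit: V = 4.55 × 68.0/(5.67 + 68.0) = 4.20 V.
With the load, R2 becomes R2‖R_L = 52.38 kΩ, so V = 4.55 × 52.38/58.05 = 4.11 V.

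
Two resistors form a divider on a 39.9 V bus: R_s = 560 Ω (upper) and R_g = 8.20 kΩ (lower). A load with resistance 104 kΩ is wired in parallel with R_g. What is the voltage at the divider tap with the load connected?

V_out ≈ 37.2 V

The load sits in parallel with R_g: R_g‖R_L = (8200 × 104000) / (8200 + 104000) = 7601 Ω.
V_out = 39.9 × 7601 / (560 + 7601) = 39.9 × 7601/8161 = 37.2 V.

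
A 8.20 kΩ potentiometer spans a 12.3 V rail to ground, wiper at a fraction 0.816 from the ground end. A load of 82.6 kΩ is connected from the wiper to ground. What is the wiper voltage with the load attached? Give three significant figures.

The wiper splits the pot into (1−α)R = 1.509 kΩ above and αR = 6.691 kΩ below.
Lower section ‖ load = 6.190 kΩ.
V_wiper = 12.3 × 6.190/(1.509 + 6.190) = 9.89 V.

V ≈ 9.89 V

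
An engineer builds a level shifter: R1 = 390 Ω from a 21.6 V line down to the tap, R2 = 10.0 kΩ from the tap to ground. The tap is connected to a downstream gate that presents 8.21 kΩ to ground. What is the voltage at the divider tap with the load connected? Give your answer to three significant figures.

V_out ≈ 19.9 V

The load sits in parallel with R2: R2‖R_L = (10000 × 8210) / (10000 + 8210) = 4509 Ω.
V_out = 21.6 × 4509 / (390 + 4509) = 21.6 × 4509/4899 = 19.9 V.
(Unloaded it would have been 20.8 V.)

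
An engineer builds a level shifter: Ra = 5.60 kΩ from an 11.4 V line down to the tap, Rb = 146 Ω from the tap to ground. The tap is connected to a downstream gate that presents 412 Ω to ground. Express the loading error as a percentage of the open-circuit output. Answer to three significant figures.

25.7 %

Unloaded V = 11.4 × 146/5746 = 0.2897 V.
Loaded: Rb‖R_L = 107.8 Ω, giving V = 11.4 × 107.8/5708 = 0.2153 V.
Drop = (0.2897 − 0.2153) / 0.2897 = 25.7 %.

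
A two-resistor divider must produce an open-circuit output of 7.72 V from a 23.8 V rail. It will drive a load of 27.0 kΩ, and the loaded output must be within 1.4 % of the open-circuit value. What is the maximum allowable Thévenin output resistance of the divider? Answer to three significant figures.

Loading drop = R_th/(R_th + R_L) ≤ 0.0140, so R_th ≤ R_L · ε/(1−ε) = 27.0 kΩ × 0.0140/0.9860 = 383 Ω.
(Any R1, R2 with R2/(R1+R2) = 0.324 and R1‖R2 ≤ 383 Ω will meet the spec.)

R_th ≤ 383 Ω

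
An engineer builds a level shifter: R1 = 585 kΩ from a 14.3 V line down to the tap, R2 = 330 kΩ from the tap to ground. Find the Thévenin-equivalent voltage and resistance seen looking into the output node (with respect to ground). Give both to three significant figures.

V_th is the open-circuit tap voltage: 14.3 × 330/(585 + 330) = 5.16 V.
With the supply zeroed, R1 and R2 appear in parallel from the tap: R_th = R1‖R2 = (585 × 330)/915.0 = 211 kΩ.

V_th = 5.16 V, R_th = 211 kΩ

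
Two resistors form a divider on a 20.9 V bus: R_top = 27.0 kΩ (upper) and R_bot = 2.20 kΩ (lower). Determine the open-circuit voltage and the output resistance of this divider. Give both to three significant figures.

V_th = 1.57 V, R_th = 2.03 kΩ

V_th is the open-circuit tap voltage: 20.9 × 2.20/(27.0 + 2.20) = 1.57 V.
With the supply zeroed, R_top and R_bot appear in parallel from the tap: R_th = R_top‖R_bot = (27.0 × 2.20)/29.20 = 2.03 kΩ.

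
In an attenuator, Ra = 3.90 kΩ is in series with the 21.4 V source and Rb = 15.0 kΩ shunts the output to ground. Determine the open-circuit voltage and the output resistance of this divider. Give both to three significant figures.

V_th = 17.0 V, R_th = 3.10 kΩ

V_th is the open-circuit tap voltage: 21.4 × 15.0/(3.90 + 15.0) = 17.0 V.
With the supply zeroed, Ra and Rb appear in parallel from the tap: R_th = Ra‖Rb = (3.90 × 15.0)/18.90 = 3.10 kΩ.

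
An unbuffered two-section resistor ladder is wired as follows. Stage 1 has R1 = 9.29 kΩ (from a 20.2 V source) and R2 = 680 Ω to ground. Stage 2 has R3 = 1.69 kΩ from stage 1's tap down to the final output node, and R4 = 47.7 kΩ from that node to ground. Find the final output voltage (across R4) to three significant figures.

Stage 2 presents R3+R4 = 49390 Ω as a load on stage 1's tap.
Stage 1's lower leg becomes R2‖(R3+R4) = 670.8 Ω, so V_mid = 20.2 × 670.8/9961 = 1.360 V.
Stage 2 is itself unloaded: V_out = V_mid × R4/(R3+R4) = 1.360 × 47700/49390 = 1.31 V.

V_out ≈ 1.31 V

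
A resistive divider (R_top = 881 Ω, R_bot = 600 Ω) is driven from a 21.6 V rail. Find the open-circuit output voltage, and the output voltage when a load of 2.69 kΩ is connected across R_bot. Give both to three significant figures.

Open-circuit: V = 21.6 × 600/(881 + 600) = 8.75 V.
With the load, R_bot becomes R_bot‖R_L = 490.6 Ω, so V = 21.6 × 490.6/1372 = 7.73 V.

Unloaded: 8.75 V; loaded: 7.73 V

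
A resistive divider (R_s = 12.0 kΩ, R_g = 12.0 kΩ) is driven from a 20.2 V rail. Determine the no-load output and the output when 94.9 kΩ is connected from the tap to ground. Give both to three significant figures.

Open-circuit: V = 20.2 × 12.0/(12.0 + 12.0) = 10.1 V.
With the load, R_g becomes R_g‖R_L = 10.65 kΩ, so V = 20.2 × 10.65/22.65 = 9.50 V.

Unloaded: 10.1 V; loaded: 9.50 V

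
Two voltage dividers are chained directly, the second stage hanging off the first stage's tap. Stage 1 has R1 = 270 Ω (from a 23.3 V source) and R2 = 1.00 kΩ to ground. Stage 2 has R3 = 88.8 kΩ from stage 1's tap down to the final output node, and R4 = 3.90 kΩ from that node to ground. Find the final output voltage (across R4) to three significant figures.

Stage 2 presents R3+R4 = 92700 Ω as a load on stage 1's tap.
Stage 1's lower leg becomes R2‖(R3+R4) = 989.3 Ω, so V_mid = 23.3 × 989.3/1259 = 18.30 V.
Stage 2 is itself unloaded: V_out = V_mid × R4/(R3+R4) = 18.30 × 3900/92700 = 0.770 V.

V_out ≈ 0.770 V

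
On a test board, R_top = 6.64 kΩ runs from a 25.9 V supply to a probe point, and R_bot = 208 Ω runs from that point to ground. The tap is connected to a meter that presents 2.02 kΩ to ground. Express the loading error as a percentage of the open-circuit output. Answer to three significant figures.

The divider's output (Thévenin) resistance is R_top‖R_bot = 201.7 Ω.
Fractional drop under load = R_th/(R_th + R_L) = 201.7 / (201.7 + 2020) = 0.09078.
So the output falls by 9.08 %.

9.08 %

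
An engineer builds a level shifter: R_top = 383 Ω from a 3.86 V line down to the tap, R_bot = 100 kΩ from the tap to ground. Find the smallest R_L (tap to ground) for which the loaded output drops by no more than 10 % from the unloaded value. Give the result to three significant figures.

R_L(min) ≈ 3.43 kΩ

Output resistance R_th = R_top‖R_bot = (383 × 100000)/100400 = 381.5 Ω.
The fractional drop is R_th/(R_th + R_L); requiring this ≤ 0.100 gives R_L ≥ R_th(1/0.100 − 1) = 381.5 × 9.000 = 3.43 kΩ.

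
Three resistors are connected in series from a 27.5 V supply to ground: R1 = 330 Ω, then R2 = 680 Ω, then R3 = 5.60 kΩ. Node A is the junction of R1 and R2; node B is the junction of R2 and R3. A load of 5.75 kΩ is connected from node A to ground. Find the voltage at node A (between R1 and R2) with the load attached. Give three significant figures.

Below node A the series string R2+R3 = 6280 Ω sits in parallel with the 5750 Ω load: 3002 Ω.
V_A = 27.5 × 3002/(330 + 3002) = 24.8 V.

V ≈ 24.8 V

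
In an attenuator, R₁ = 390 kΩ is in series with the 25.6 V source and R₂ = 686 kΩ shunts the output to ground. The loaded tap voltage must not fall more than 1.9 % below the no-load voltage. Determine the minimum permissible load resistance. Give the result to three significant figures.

Output resistance R_th = R₁‖R₂ = (390 × 686)/1076 = 248.6 kΩ.
The fractional drop is R_th/(R_th + R_L); requiring this ≤ 0.0190 gives R_L ≥ R_th(1/0.0190 − 1) = 248.6 × 51.63 = 12.8 MΩ.

R_L(min) ≈ 12.8 MΩ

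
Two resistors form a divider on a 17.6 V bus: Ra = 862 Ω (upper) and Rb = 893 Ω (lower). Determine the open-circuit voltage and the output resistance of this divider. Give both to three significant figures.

V_th = 8.96 V, R_th = 439 Ω

V_th is the open-circuit tap voltage: 17.6 × 893/(862 + 893) = 8.96 V.
With the supply zeroed, Ra and Rb appear in parallel from the tap: R_th = Ra‖Rb = (862 × 893)/1755 = 439 Ω.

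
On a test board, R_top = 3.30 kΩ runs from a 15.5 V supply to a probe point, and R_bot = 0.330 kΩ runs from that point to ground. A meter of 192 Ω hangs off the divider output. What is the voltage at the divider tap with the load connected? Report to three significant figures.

V_out ≈ 0.550 V

The load sits in parallel with R_bot: R_bot‖R_L = (330 × 192) / (330 + 192) = 121.4 Ω.
V_out = 15.5 × 121.4 / (3300 + 121.4) = 15.5 × 121.4/3421 = 0.550 V.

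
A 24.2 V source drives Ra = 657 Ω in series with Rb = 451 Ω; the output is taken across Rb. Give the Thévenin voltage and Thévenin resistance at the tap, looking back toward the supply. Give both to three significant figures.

V_th = 9.85 V, R_th = 267 Ω

V_th is the open-circuit tap voltage: 24.2 × 451/(657 + 451) = 9.85 V.
With the supply zeroed, Ra and Rb appear in parallel from the tap: R_th = Ra‖Rb = (657 × 451)/1108 = 267 Ω.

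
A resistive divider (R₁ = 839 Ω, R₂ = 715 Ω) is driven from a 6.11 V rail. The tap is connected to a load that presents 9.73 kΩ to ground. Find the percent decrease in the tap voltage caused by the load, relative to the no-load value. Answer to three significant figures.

The divider's output (Thévenin) resistance is R₁‖R₂ = 386.0 Ω.
Fractional drop under load = R_th/(R_th + R_L) = 386.0 / (386.0 + 9730) = 0.03816.
So the output falls by 3.82 %.

3.82 %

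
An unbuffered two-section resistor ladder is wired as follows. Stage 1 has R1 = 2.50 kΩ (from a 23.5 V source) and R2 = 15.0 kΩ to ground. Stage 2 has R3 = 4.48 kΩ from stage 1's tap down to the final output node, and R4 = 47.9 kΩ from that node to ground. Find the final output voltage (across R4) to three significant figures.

Stage 2 presents R3+R4 = 52.38 kΩ as a load on stage 1's tap.
Stage 1's lower leg becomes R2‖(R3+R4) = 11.66 kΩ, so V_mid = 23.5 × 11.66/14.16 = 19.35 V.
Stage 2 is itself unloaded: V_out = V_mid × R4/(R3+R4) = 19.35 × 47.9/52.38 = 17.7 V.

V_out ≈ 17.7 V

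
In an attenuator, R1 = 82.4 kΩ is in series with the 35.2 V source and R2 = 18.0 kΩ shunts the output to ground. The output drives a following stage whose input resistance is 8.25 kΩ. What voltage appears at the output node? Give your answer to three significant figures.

The load sits in parallel with R2: R2‖R_L = (18.0 × 8.25) / (18.0 + 8.25) = 5.657 kΩ.
V_out = 35.2 × 5.657 / (82.4 + 5.657) = 35.2 × 5.657/88.06 = 2.26 V.

V_out ≈ 2.26 V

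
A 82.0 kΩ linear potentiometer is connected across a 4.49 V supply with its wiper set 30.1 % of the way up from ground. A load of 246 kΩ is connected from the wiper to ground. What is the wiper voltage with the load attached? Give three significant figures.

The wiper splits the pot into (1−α)R = 57.32 kΩ above and αR = 24.68 kΩ below.
Lower section ‖ load = 22.43 kΩ.
V_wiper = 4.49 × 22.43/(57.32 + 22.43) = 1.26 V.

V ≈ 1.26 V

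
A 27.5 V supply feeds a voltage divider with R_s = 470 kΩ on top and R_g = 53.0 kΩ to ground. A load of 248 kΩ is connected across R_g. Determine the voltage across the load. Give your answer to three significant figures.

V_out ≈ 2.34 V

The load sits in parallel with R_g: R_g‖R_L = (53.0 × 248) / (53.0 + 248) = 43.67 kΩ.
V_out = 27.5 × 43.67 / (470 + 43.67) = 27.5 × 43.67/513.7 = 2.34 V.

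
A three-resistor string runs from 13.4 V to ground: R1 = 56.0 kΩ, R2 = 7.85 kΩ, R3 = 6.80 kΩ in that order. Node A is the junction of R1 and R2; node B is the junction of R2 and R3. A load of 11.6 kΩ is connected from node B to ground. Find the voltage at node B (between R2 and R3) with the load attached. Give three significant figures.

At node B, R3 is in parallel with the load: R3‖R_L = 4.287 kΩ.
Below node A the resistance is R2 + (R3‖R_L) = 12.14 kΩ, so V_A = 13.4 × 12.14/68.14 = 2.387 V.
Then V_B = V_A × (R3‖R_L)/(R2 + R3‖R_L) = 2.387 × 4.287/12.14 = 0.843 V.

V ≈ 0.843 V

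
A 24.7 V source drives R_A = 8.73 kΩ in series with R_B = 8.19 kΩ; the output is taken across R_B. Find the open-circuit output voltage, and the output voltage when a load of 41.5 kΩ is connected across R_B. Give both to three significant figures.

Unloaded: 12.0 V; loaded: 10.9 V

Open-circuit: V = 24.7 × 8.19/(8.73 + 8.19) = 12.0 V.
With the load, R_B becomes R_B‖R_L = 6.840 kΩ, so V = 24.7 × 6.840/15.57 = 10.9 V.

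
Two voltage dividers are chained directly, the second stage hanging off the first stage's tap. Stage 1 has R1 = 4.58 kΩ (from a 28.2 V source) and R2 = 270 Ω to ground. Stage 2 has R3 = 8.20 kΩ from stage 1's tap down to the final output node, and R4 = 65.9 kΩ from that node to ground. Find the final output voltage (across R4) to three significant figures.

V_out ≈ 1.39 V

Stage 2 presents R3+R4 = 74100 Ω as a load on stage 1's tap.
Stage 1's lower leg becomes R2‖(R3+R4) = 269.0 Ω, so V_mid = 28.2 × 269.0/4849 = 1.565 V.
Stage 2 is itself unloaded: V_out = V_mid × R4/(R3+R4) = 1.565 × 65900/74100 = 1.39 V.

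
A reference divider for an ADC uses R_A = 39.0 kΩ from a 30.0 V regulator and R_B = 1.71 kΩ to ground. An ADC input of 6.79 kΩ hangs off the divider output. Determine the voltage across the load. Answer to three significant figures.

The load sits in parallel with R_B: R_B‖R_L = (1.71 × 6.79) / (1.71 + 6.79) = 1.366 kΩ.
V_out = 30.0 × 1.366 / (39.0 + 1.366) = 30.0 × 1.366/40.37 = 1.02 V.

V_out ≈ 1.02 V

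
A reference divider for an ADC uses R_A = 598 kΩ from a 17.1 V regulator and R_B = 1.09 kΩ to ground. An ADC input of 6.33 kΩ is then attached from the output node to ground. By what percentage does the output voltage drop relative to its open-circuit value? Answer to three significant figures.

14.7 %

The divider's output (Thévenin) resistance is R_A‖R_B = 1.088 kΩ.
Fractional drop under load = R_th/(R_th + R_L) = 1.088 / (1.088 + 6.33) = 0.1467.
So the output falls by 14.7 %.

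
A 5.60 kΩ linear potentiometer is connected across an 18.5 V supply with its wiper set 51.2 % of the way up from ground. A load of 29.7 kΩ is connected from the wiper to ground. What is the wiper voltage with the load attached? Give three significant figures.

The wiper splits the pot into (1−α)R = 2.733 kΩ above and αR = 2.867 kΩ below.
Lower section ‖ load = 2.615 kΩ.
V_wiper = 18.5 × 2.615/(2.733 + 2.615) = 9.05 V.

V ≈ 9.05 V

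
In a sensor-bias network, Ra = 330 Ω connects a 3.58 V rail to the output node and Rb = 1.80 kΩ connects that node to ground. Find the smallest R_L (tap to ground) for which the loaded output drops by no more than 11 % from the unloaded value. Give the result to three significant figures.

R_L(min) ≈ 2.26 kΩ

Output resistance R_th = Ra‖Rb = (330 × 1800)/2130 = 278.9 Ω.
The fractional drop is R_th/(R_th + R_L); requiring this ≤ 0.110 gives R_L ≥ R_th(1/0.110 − 1) = 278.9 × 8.091 = 2.26 kΩ.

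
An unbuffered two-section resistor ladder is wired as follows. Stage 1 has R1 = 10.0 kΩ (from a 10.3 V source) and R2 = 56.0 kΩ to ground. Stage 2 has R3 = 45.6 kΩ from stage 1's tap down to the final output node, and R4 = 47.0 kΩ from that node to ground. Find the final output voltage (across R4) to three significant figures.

Stage 2 presents R3+R4 = 92.60 kΩ as a load on stage 1's tap.
Stage 1's lower leg becomes R2‖(R3+R4) = 34.90 kΩ, so V_mid = 10.3 × 34.90/44.90 = 8.006 V.
Stage 2 is itself unloaded: V_out = V_mid × R4/(R3+R4) = 8.006 × 47.0/92.60 = 4.06 V.

V_out ≈ 4.06 V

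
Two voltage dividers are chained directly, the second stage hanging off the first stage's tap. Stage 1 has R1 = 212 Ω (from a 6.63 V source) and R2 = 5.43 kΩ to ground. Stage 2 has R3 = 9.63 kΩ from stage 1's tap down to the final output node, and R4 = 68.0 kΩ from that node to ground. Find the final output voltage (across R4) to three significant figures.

Stage 2 presents R3+R4 = 77630 Ω as a load on stage 1's tap.
Stage 1's lower leg becomes R2‖(R3+R4) = 5075 Ω, so V_mid = 6.63 × 5075/5287 = 6.364 V.
Stage 2 is itself unloaded: V_out = V_mid × R4/(R3+R4) = 6.364 × 68000/77630 = 5.57 V.

V_out ≈ 5.57 V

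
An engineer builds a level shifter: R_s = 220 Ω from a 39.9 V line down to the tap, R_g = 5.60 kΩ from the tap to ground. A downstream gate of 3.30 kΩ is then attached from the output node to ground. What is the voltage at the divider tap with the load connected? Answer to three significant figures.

The load sits in parallel with R_g: R_g‖R_L = (5600 × 3300) / (5600 + 3300) = 2076 Ω.
V_out = 39.9 × 2076 / (220 + 2076) = 39.9 × 2076/2296 = 36.1 V.

V_out ≈ 36.1 V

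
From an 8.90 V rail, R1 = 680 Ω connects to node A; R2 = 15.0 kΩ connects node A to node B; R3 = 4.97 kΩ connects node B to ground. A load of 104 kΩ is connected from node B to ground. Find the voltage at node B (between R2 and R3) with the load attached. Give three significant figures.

V ≈ 2.07 V

At node B, R3 is in parallel with the load: R3‖R_L = 4743 Ω.
Below node A the resistance is R2 + (R3‖R_L) = 19740 Ω, so V_A = 8.90 × 19740/20420 = 8.604 V.
Then V_B = V_A × (R3‖R_L)/(R2 + R3‖R_L) = 8.604 × 4743/19740 = 2.07 V.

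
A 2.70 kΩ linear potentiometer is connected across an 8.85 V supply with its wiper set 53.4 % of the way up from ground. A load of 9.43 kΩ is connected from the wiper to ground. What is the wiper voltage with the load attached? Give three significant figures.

The wiper splits the pot into (1−α)R = 1.258 kΩ above and αR = 1.442 kΩ below.
Lower section ‖ load = 1.251 kΩ.
V_wiper = 8.85 × 1.251/(1.258 + 1.251) = 4.41 V.

V ≈ 4.41 V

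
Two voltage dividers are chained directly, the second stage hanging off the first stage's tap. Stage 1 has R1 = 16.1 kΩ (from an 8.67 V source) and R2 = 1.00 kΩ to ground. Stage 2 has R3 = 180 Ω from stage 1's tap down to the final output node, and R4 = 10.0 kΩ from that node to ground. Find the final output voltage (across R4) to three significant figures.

V_out ≈ 0.456 V

Stage 2 presents R3+R4 = 10180 Ω as a load on stage 1's tap.
Stage 1's lower leg becomes R2‖(R3+R4) = 910.6 Ω, so V_mid = 8.67 × 910.6/17010 = 0.4641 V.
Stage 2 is itself unloaded: V_out = V_mid × R4/(R3+R4) = 0.4641 × 10000/10180 = 0.456 V.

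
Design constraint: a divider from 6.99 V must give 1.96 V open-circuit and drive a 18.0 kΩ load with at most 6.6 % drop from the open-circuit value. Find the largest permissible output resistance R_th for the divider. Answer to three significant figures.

Loading drop = R_th/(R_th + R_L) ≤ 0.0660, so R_th ≤ R_L · ε/(1−ε) = 18.0 kΩ × 0.0660/0.9340 = 1.27 kΩ.

R_th ≤ 1.27 kΩ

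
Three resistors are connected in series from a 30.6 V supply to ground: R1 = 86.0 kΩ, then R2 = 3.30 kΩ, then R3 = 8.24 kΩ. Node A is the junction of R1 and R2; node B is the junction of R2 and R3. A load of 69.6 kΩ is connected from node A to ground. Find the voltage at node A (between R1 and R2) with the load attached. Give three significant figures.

Below node A the series string R2+R3 = 11.54 kΩ sits in parallel with the 69.6 kΩ load: 9.899 kΩ.
V_A = 30.6 × 9.899/(86.0 + 9.899) = 3.16 V.

V ≈ 3.16 V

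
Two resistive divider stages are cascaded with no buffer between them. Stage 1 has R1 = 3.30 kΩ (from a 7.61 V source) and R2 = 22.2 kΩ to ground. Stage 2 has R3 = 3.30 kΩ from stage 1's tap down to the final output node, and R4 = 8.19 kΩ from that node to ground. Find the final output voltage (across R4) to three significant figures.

Stage 2 presents R3+R4 = 11.49 kΩ as a load on stage 1's tap.
Stage 1's lower leg becomes R2‖(R3+R4) = 7.571 kΩ, so V_mid = 7.61 × 7.571/10.87 = 5.300 V.
Stage 2 is itself unloaded: V_out = V_mid × R4/(R3+R4) = 5.300 × 8.19/11.49 = 3.78 V.

V_out ≈ 3.78 V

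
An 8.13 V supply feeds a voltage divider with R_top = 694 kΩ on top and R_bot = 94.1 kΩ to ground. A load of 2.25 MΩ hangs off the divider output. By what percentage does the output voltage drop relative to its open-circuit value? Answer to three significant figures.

The divider's output (Thévenin) resistance is R_top‖R_bot = 82.86 kΩ.
Fractional drop under load = R_th/(R_th + R_L) = 82.86 / (82.86 + 2250) = 0.03552.
So the output falls by 3.55 %.

3.55 %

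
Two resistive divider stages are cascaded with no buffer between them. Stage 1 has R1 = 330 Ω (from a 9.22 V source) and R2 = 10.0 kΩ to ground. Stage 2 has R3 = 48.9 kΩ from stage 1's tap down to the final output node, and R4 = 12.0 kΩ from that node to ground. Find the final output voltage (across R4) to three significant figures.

V_out ≈ 1.75 V

Stage 2 presents R3+R4 = 60900 Ω as a load on stage 1's tap.
Stage 1's lower leg becomes R2‖(R3+R4) = 8590 Ω, so V_mid = 9.22 × 8590/8920 = 8.879 V.
Stage 2 is itself unloaded: V_out = V_mid × R4/(R3+R4) = 8.879 × 12000/60900 = 1.75 V.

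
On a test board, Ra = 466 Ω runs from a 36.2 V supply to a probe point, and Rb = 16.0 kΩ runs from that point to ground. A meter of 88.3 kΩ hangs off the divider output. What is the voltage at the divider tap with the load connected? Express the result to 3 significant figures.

The load sits in parallel with Rb: Rb‖R_L = (16000 × 88300) / (16000 + 88300) = 13550 Ω.
V_out = 36.2 × 13550 / (466 + 13550) = 36.2 × 13550/14010 = 35.0 V.
(Unloaded it would have been 35.2 V.)

V_out ≈ 35.0 V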